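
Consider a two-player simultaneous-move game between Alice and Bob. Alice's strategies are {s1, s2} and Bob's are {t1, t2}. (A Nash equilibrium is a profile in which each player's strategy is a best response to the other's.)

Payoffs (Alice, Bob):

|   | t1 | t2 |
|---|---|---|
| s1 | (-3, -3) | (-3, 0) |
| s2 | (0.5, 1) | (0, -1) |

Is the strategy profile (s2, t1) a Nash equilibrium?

Yes

At (s2, t1), Alice earns 0.5; switching to s1 would give -3, so Alice has no profitable deviation.
Bob earns 1; switching to t2 would give -1, so Bob has no profitable deviation.
Neither player can gain by a unilateral deviation, so this profile is a Nash equilibrium.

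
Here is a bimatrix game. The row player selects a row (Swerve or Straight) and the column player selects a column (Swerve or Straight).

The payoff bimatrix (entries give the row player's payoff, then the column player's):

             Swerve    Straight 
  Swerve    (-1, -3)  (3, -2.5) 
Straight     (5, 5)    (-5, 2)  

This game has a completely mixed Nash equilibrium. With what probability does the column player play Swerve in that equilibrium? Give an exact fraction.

4/7

Let q be the probability that the column player plays Swerve. In a completely mixed equilibrium, the row player must be indifferent between Swerve and Straight.
The row player's expected payoff from Swerve is −q + 3(1−q); from Straight it is 5q − 5(1−q).
Setting these equal: −4q + 3 = 10q − 5, so q = 4/7.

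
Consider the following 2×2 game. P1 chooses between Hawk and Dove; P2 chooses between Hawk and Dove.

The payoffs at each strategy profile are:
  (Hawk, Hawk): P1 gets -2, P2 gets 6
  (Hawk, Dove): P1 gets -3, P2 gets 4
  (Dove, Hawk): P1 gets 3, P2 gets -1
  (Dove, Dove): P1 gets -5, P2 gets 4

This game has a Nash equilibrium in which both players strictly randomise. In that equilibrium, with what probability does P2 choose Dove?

Let q be the probability that P2 plays Hawk. In a completely mixed equilibrium, P1 must be indifferent between Hawk and Dove.
P1's expected payoff from Hawk is −2q − 3(1−q); from Dove it is 3q − 5(1−q).
Setting these equal: q − 3 = 8q − 5, so q = 2/7.
Therefore P2 plays Dove with probability 1 − 2/7 = 5/7.

5/7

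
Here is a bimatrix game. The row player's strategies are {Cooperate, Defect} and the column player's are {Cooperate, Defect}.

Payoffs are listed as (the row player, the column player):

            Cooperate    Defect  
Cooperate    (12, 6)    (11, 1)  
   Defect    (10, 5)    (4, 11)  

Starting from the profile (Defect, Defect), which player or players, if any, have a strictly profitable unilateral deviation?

The row player at (Defect, Defect) earns 4; deviating to Cooperate yields 11 — a strict improvement.
The column player earns 11; deviating to Cooperate yields 5 — not better.
Only the row player has a strictly profitable deviation.

The row player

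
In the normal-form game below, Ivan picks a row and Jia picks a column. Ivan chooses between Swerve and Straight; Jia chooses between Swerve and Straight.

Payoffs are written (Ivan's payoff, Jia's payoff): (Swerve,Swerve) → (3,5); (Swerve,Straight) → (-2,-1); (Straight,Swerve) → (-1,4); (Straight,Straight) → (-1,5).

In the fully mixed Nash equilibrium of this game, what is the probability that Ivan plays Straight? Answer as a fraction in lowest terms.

Let p be the probability that Ivan plays Swerve. In a completely mixed equilibrium, Jia must be indifferent between Swerve and Straight.
Jia's expected payoff from Swerve is 5p + 4(1−p); from Straight it is −p + 5(1−p).
Setting these equal: p + 4 = −6p + 5, so p = 1/7.
Therefore Ivan plays Straight with probability 1 − 1/7 = 6/7.

6/7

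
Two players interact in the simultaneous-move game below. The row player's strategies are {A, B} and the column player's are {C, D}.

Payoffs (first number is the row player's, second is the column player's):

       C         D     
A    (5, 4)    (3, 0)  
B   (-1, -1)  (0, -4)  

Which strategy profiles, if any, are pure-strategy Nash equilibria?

(A, C)

(A, C): the row player gets 5 ≥ -1 from B, and the column player gets 4 ≥ 0 from D — Nash equilibrium.
(A, D): the column player prefers C (4 > 0) — not an equilibrium.
(B, C): the row player prefers A (5 > -1) — not an equilibrium.
(B, D): the row player prefers A (3 > 0); the column player prefers C (-1 > -4) — not an equilibrium.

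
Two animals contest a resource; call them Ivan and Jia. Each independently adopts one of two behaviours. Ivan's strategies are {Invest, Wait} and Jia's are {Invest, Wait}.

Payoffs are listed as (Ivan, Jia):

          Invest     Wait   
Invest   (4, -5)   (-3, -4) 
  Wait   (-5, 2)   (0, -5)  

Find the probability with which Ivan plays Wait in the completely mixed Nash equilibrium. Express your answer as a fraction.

Let r be the probability that Ivan plays Invest. In a completely mixed equilibrium, Jia must be indifferent between Invest and Wait.
Jia's expected payoff from Invest is −5r + 2(1−r); from Wait it is −4r − 5(1−r).
Setting these equal: −7r + 2 = r − 5, so r = 7/8.
Therefore Ivan plays Wait with probability 1 − 7/8 = 1/8.

1/8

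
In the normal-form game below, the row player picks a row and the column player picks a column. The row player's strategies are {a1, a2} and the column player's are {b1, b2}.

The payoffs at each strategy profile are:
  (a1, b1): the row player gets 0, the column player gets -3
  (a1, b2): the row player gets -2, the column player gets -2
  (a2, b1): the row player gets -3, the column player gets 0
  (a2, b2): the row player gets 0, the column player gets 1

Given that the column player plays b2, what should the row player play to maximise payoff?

Against b2, the row player earns -2 from a1 and 0 from a2.
So a2 is the best response.

a2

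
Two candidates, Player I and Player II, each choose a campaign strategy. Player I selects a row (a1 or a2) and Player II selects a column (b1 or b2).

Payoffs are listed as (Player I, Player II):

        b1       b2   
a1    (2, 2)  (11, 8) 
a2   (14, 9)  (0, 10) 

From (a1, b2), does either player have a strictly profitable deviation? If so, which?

Neither

Player I at (a1, b2) earns 11; deviating to a2 yields 0 — not better.
Player II earns 8; deviating to b1 yields 2 — not better.
Neither player can strictly improve; the profile is a Nash equilibrium.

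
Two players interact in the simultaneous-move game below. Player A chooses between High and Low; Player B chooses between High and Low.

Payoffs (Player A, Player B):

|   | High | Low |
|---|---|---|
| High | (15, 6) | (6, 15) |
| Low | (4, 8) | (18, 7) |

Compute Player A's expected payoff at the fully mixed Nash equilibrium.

First find q, the probability Player B plays High, from Player A's indifference between High and Low: 15q + 6(1−q) = 4q + 18(1−q), giving q = 12/23.
Since Player A is indifferent in equilibrium, Player A's expected payoff equals the payoff from either row against (12/23, 11/23). Using High: 15(12/23) + 6(11/23) = 246/23.

246/23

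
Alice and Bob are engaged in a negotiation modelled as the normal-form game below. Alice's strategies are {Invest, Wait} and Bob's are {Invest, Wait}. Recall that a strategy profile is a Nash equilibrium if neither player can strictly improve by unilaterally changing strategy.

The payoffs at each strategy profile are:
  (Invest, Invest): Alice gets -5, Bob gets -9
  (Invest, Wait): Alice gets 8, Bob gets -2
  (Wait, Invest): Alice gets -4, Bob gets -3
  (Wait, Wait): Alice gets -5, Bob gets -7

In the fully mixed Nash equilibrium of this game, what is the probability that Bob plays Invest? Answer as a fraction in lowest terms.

Let c be the probability that Bob plays Invest. In a completely mixed equilibrium, Alice must be indifferent between Invest and Wait.
Alice's expected payoff from Invest is −5c + 8(1−c); from Wait it is −4c − 5(1−c).
Setting these equal: −13c + 8 = c − 5, so c = 13/14.

13/14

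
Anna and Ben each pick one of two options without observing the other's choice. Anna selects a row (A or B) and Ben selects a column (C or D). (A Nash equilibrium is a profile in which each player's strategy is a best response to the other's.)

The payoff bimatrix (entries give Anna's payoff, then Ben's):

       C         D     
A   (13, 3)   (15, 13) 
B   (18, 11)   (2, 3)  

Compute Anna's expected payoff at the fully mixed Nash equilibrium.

First find q, the probability Ben plays C, from Anna's indifference between A and B: 13q + 15(1−q) = 18q + 2(1−q), giving q = 13/18.
Since Anna is indifferent in equilibrium, Anna's expected payoff equals the payoff from either row against (13/18, 5/18). Using A: 13(13/18) + 15(5/18) = 122/9.

122/9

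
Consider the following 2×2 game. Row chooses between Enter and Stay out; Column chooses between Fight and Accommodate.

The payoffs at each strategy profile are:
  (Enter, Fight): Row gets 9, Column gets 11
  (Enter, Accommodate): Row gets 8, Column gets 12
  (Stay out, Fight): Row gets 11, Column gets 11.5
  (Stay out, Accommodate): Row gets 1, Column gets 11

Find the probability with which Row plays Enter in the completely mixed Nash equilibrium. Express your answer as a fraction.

Let x be the probability that Row plays Enter. In a completely mixed equilibrium, Column must be indifferent between Fight and Accommodate.
Column's expected payoff from Fight is 11x + 11.5(1−x); from Accommodate it is 12x + 11(1−x).
Setting these equal: −0.5x + 11.5 = x + 11, so x = 1/3.

1/3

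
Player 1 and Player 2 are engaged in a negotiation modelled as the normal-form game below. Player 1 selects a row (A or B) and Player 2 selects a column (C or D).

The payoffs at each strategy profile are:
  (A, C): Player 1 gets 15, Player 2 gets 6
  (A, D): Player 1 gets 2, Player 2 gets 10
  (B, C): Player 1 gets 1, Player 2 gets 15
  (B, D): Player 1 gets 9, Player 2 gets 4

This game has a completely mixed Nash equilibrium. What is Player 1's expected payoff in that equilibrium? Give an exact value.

First find y, the probability Player 2 plays C, from Player 1's indifference between A and B: 15y + 2(1−y) = y + 9(1−y), giving y = 1/3.
Since Player 1 is indifferent in equilibrium, Player 1's expected payoff equals the payoff from either row against (1/3, 2/3). Using A: 15(1/3) + 2(2/3) = 19/3.

19/3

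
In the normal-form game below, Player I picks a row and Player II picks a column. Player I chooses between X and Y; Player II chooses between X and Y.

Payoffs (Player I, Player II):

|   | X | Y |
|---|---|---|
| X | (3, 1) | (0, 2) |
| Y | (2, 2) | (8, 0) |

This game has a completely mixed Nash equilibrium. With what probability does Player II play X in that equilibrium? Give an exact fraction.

Let q be the probability that Player II plays X. In a completely mixed equilibrium, Player I must be indifferent between X and Y.
Player I's expected payoff from X is 3q; from Y it is 2q + 8(1−q).
Setting these equal: 3q = −6q + 8, so q = 8/9.

8/9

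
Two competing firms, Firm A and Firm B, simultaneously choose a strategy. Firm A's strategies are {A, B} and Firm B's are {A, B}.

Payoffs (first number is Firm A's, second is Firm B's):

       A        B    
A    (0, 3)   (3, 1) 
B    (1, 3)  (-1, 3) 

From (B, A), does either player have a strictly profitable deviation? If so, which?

Neither

Firm A at (B, A) earns 1; deviating to A yields 0 — not better.
Firm B earns 3; deviating to B yields 3 — not better.
Neither player can strictly improve; the profile is a Nash equilibrium.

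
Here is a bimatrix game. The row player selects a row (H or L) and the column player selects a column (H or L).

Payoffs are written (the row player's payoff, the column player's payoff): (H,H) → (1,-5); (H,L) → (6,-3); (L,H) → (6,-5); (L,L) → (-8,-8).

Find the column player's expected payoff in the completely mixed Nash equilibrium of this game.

First find x, the probability the row player plays H, from the column player's indifference between H and L: −5x − 5(1−x) = −3x − 8(1−x), giving x = 3/5.
Since the column player is indifferent in equilibrium, the column player's expected payoff equals the payoff from either column against (3/5, 2/5). Using H: −5(3/5) − 5(2/5) = -5.

-5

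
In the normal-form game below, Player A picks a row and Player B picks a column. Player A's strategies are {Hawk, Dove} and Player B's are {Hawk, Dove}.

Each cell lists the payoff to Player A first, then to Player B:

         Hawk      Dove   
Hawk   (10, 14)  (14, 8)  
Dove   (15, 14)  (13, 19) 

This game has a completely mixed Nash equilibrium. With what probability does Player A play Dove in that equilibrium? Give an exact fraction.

Let p be the probability that Player A plays Hawk. In a completely mixed equilibrium, Player B must be indifferent between Hawk and Dove.
Player B's expected payoff from Hawk is 14p + 14(1−p); from Dove it is 8p + 19(1−p).
Setting these equal: 14 = −11p + 19, so p = 5/11.
Therefore Player A plays Dove with probability 1 − 5/11 = 6/11.

6/11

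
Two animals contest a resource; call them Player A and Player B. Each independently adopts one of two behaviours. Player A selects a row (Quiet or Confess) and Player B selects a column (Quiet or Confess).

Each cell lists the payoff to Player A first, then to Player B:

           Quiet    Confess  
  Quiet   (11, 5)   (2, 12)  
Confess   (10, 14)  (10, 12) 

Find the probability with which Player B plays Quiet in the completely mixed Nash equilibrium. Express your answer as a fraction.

Let q be the probability that Player B plays Quiet. In a completely mixed equilibrium, Player A must be indifferent between Quiet and Confess.
Player A's expected payoff from Quiet is 11q + 2(1−q); from Confess it is 10q + 10(1−q).
Setting these equal: 9q + 2 = 10, so q = 8/9.

8/9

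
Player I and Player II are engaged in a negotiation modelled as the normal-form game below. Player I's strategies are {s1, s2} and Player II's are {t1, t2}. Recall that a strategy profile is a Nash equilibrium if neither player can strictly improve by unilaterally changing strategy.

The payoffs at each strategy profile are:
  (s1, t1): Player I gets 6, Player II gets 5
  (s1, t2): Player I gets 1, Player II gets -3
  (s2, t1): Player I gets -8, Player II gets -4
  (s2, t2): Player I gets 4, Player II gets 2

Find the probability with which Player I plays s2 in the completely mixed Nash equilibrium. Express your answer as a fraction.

4/7

Let x be the probability that Player I plays s1. In a completely mixed equilibrium, Player II must be indifferent between t1 and t2.
Player II's expected payoff from t1 is 5x − 4(1−x); from t2 it is −3x + 2(1−x).
Setting these equal: 9x − 4 = −5x + 2, so x = 3/7.
Therefore Player I plays s2 with probability 1 − 3/7 = 4/7.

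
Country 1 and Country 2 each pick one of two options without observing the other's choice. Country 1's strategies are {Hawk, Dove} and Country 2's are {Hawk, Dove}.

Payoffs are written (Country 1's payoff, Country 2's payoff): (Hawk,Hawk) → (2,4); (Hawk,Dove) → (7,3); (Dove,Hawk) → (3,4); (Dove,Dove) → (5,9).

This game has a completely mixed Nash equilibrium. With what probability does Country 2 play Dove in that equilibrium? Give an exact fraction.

Let y be the probability that Country 2 plays Hawk. In a completely mixed equilibrium, Country 1 must be indifferent between Hawk and Dove.
Country 1's expected payoff from Hawk is 2y + 7(1−y); from Dove it is 3y + 5(1−y).
Setting these equal: −5y + 7 = −2y + 5, so y = 2/3.
Therefore Country 2 plays Dove with probability 1 − 2/3 = 1/3.

1/3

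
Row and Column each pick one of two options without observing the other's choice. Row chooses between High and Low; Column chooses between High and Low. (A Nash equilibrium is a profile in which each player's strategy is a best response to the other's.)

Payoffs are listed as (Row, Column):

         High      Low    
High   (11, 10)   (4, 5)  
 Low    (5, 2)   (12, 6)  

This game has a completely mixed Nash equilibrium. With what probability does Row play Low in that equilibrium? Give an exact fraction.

5/9

Let x be the probability that Row plays High. In a completely mixed equilibrium, Column must be indifferent between High and Low.
Column's expected payoff from High is 10x + 2(1−x); from Low it is 5x + 6(1−x).
Setting these equal: 8x + 2 = −x + 6, so x = 4/9.
Therefore Row plays Low with probability 1 − 4/9 = 5/9.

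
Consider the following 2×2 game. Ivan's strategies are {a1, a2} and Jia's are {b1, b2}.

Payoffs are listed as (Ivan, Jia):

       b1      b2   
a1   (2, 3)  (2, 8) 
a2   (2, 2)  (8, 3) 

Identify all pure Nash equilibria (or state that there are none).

(a1, b1): Jia prefers b2 (8 > 3) — not an equilibrium.
(a1, b2): Ivan prefers a2 (8 > 2) — not an equilibrium.
(a2, b1): Jia prefers b2 (3 > 2) — not an equilibrium.
(a2, b2): Ivan gets 8 ≥ 2 from a1, and Jia gets 3 ≥ 2 from b1 — Nash equilibrium.

(a2, b2)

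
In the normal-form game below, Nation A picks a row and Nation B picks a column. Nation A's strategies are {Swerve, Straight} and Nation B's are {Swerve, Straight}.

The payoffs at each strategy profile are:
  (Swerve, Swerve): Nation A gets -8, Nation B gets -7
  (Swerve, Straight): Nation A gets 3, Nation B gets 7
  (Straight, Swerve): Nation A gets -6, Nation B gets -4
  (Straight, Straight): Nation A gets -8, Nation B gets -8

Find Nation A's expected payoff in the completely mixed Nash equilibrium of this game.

First find q, the probability Nation B plays Swerve, from Nation A's indifference between Swerve and Straight: −8q + 3(1−q) = −6q − 8(1−q), giving q = 11/13.
Since Nation A is indifferent in equilibrium, Nation A's expected payoff equals the payoff from either row against (11/13, 2/13). Using Swerve: −8(11/13) + 3(2/13) = -82/13.

-82/13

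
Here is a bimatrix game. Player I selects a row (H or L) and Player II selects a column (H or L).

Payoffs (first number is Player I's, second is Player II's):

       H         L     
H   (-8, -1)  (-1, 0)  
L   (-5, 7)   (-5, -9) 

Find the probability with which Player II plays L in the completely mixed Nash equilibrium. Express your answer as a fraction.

Let y be the probability that Player II plays H. In a completely mixed equilibrium, Player I must be indifferent between H and L.
Player I's expected payoff from H is −8y − (1−y); from L it is −5y − 5(1−y).
Setting these equal: −7y − 1 = -5, so y = 4/7.
Therefore Player II plays L with probability 1 − 4/7 = 3/7.

3/7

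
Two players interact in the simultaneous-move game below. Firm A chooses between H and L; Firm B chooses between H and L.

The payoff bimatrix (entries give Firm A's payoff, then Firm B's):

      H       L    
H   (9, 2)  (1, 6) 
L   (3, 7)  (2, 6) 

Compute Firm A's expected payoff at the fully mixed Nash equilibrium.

First find y, the probability Firm B plays H, from Firm A's indifference between H and L: 9y + (1−y) = 3y + 2(1−y), giving y = 1/7.
Since Firm A is indifferent in equilibrium, Firm A's expected payoff equals the payoff from either row against (1/7, 6/7). Using H: 9(1/7) + (6/7) = 15/7.

15/7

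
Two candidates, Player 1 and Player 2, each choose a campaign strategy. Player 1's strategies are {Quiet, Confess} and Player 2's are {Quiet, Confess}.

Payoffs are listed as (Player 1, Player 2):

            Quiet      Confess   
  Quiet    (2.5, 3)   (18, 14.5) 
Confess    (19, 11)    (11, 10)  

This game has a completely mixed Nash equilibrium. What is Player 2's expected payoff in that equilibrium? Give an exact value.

259/25

First find p, the probability Player 1 plays Quiet, from Player 2's indifference between Quiet and Confess: 3p + 11(1−p) = 14.5p + 10(1−p), giving p = 2/25.
Since Player 2 is indifferent in equilibrium, Player 2's expected payoff equals the payoff from either column against (2/25, 23/25). Using Quiet: 3(2/25) + 11(23/25) = 259/25.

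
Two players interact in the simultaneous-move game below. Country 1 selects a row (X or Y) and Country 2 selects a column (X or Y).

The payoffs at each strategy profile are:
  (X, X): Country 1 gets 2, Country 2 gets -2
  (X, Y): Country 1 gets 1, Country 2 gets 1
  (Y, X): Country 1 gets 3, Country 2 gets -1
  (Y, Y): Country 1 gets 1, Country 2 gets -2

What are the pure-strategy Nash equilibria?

(X, Y) and (Y, X)

(X, X): Country 1 prefers Y (3 > 2); Country 2 prefers Y (1 > -2) — not an equilibrium.
(X, Y): Country 1 gets 1 ≥ 1 from Y, and Country 2 gets 1 ≥ -2 from X — Nash equilibrium.
(Y, X): Country 1 gets 3 ≥ 2 from X, and Country 2 gets -1 ≥ -2 from Y — Nash equilibrium.
(Y, Y): Country 2 prefers X (-1 > -2) — not an equilibrium.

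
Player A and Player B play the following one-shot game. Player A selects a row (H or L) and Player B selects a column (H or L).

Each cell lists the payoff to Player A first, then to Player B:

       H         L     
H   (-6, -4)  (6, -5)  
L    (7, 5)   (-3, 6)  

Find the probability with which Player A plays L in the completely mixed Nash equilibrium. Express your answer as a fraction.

Let p be the probability that Player A plays H. In a completely mixed equilibrium, Player B must be indifferent between H and L.
Player B's expected payoff from H is −4p + 5(1−p); from L it is −5p + 6(1−p).
Setting these equal: −9p + 5 = −11p + 6, so p = 1/2.
Therefore Player A plays L with probability 1 − 1/2 = 1/2.

1/2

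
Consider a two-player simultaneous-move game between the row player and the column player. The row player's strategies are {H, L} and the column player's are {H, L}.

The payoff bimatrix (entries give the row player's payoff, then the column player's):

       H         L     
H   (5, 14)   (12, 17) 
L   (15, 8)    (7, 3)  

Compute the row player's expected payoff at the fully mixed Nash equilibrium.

First find q, the probability the column player plays H, from the row player's indifference between H and L: 5q + 12(1−q) = 15q + 7(1−q), giving q = 1/3.
Since the row player is indifferent in equilibrium, the row player's expected payoff equals the payoff from either row against (1/3, 2/3). Using H: 5(1/3) + 12(2/3) = 29/3.

29/3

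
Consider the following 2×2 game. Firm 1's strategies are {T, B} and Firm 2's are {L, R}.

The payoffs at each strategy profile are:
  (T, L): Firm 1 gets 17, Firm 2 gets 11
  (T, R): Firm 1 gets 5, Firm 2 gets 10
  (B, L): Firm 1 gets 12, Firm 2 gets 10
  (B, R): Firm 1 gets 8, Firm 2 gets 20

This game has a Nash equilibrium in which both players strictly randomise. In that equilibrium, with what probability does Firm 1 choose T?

Let p be the probability that Firm 1 plays T. In a completely mixed equilibrium, Firm 2 must be indifferent between L and R.
Firm 2's expected payoff from L is 11p + 10(1−p); from R it is 10p + 20(1−p).
Setting these equal: p + 10 = −10p + 20, so p = 10/11.

10/11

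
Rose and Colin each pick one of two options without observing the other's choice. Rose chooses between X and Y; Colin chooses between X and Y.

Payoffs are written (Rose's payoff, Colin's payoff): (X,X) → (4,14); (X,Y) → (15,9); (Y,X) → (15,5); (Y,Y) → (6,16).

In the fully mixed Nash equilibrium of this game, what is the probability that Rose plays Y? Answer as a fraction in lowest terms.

Let r be the probability that Rose plays X. In a completely mixed equilibrium, Colin must be indifferent between X and Y.
Colin's expected payoff from X is 14r + 5(1−r); from Y it is 9r + 16(1−r).
Setting these equal: 9r + 5 = −7r + 16, so r = 11/16.
Therefore Rose plays Y with probability 1 − 11/16 = 5/16.

5/16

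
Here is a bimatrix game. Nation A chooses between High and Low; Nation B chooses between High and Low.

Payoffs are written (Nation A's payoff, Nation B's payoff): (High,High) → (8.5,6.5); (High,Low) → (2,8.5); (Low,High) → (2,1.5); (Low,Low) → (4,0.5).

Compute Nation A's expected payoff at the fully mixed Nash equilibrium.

60/17

First find q, the probability Nation B plays High, from Nation A's indifference between High and Low: 8.5q + 2(1−q) = 2q + 4(1−q), giving q = 4/17.
Since Nation A is indifferent in equilibrium, Nation A's expected payoff equals the payoff from either row against (4/17, 13/17). Using High: 8.5(4/17) + 2(13/17) = 60/17.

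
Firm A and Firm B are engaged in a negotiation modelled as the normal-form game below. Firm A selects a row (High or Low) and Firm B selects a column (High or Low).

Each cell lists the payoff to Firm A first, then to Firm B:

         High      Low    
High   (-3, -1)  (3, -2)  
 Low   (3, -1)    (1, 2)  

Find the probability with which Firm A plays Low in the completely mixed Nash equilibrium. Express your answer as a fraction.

Let x be the probability that Firm A plays High. In a completely mixed equilibrium, Firm B must be indifferent between High and Low.
Firm B's expected payoff from High is −x − (1−x); from Low it is −2x + 2(1−x).
Setting these equal: -1 = −4x + 2, so x = 3/4.
Therefore Firm A plays Low with probability 1 − 3/4 = 1/4.

1/4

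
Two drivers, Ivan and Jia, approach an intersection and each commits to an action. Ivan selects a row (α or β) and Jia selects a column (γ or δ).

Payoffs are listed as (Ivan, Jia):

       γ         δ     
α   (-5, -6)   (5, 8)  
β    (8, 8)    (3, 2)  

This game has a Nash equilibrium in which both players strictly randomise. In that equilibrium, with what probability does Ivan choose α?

Let r be the probability that Ivan plays α. In a completely mixed equilibrium, Jia must be indifferent between γ and δ.
Jia's expected payoff from γ is −6r + 8(1−r); from δ it is 8r + 2(1−r).
Setting these equal: −14r + 8 = 6r + 2, so r = 3/10.

3/10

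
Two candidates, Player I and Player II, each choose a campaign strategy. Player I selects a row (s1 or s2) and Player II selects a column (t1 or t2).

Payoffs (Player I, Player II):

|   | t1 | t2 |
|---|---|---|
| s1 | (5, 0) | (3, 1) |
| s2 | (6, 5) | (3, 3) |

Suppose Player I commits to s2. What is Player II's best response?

Against s2, Player II earns 5 from t1 and 3 from t2.
So t1 is the best response.

t1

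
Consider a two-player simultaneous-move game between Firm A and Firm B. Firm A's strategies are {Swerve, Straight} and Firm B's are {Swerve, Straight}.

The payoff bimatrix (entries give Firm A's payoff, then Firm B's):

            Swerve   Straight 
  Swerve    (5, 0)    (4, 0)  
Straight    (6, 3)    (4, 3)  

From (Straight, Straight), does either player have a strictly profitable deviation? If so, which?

Firm A at (Straight, Straight) earns 4; deviating to Swerve yields 4 — not better.
Firm B earns 3; deviating to Swerve yields 3 — not better.
Neither player can strictly improve; the profile is a Nash equilibrium.

Neither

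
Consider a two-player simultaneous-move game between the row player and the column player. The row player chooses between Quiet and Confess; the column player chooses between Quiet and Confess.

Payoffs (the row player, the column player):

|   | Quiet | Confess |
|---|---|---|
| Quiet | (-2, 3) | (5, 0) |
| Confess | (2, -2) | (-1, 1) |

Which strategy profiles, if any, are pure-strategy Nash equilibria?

none

(Quiet, Quiet): the row player prefers Confess (2 > -2) — not an equilibrium.
(Quiet, Confess): the column player prefers Quiet (3 > 0) — not an equilibrium.
(Confess, Quiet): the column player prefers Confess (1 > -2) — not an equilibrium.
(Confess, Confess): the row player prefers Quiet (5 > -1) — not an equilibrium.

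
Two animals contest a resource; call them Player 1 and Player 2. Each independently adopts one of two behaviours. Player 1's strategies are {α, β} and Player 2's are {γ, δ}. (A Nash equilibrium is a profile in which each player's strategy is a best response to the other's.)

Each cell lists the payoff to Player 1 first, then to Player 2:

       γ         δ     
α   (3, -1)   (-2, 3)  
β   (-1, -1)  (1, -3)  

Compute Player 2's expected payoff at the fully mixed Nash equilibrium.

-1

First find x, the probability Player 1 plays α, from Player 2's indifference between γ and δ: −x − (1−x) = 3x − 3(1−x), giving x = 1/3.
Since Player 2 is indifferent in equilibrium, Player 2's expected payoff equals the payoff from either column against (1/3, 2/3). Using γ: −(1/3) − (2/3) = -1.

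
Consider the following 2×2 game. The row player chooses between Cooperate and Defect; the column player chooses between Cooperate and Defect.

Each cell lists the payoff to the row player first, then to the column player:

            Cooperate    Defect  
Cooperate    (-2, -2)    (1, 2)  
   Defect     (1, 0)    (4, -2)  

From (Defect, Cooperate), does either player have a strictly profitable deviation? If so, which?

The row player at (Defect, Cooperate) earns 1; deviating to Cooperate yields -2 — not better.
The column player earns 0; deviating to Defect yields -2 — not better.
Neither player can strictly improve; the profile is a Nash equilibrium.

Neither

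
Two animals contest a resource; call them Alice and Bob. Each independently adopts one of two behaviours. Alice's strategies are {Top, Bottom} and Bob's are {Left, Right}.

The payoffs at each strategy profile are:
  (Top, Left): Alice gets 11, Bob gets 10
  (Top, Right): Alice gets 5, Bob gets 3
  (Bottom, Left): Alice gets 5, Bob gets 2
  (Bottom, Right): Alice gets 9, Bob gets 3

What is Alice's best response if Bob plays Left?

Against Left, Alice earns 11 from Top and 5 from Bottom.
So Top is the best response.

Top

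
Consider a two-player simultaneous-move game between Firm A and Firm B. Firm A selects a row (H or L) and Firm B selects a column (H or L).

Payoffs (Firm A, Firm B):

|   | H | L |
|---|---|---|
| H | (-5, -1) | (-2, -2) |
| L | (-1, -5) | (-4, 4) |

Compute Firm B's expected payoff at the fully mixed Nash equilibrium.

-7/5

First find p, the probability Firm A plays H, from Firm B's indifference between H and L: −p − 5(1−p) = −2p + 4(1−p), giving p = 9/10.
Since Firm B is indifferent in equilibrium, Firm B's expected payoff equals the payoff from either column against (9/10, 1/10). Using H: −(9/10) − 5(1/10) = -7/5.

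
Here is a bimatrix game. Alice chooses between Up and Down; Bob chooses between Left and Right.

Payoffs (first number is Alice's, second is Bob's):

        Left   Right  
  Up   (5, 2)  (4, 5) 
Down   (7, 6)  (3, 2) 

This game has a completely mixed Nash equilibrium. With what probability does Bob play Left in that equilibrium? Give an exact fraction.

Let q be the probability that Bob plays Left. In a completely mixed equilibrium, Alice must be indifferent between Up and Down.
Alice's expected payoff from Up is 5q + 4(1−q); from Down it is 7q + 3(1−q).
Setting these equal: q + 4 = 4q + 3, so q = 1/3.

1/3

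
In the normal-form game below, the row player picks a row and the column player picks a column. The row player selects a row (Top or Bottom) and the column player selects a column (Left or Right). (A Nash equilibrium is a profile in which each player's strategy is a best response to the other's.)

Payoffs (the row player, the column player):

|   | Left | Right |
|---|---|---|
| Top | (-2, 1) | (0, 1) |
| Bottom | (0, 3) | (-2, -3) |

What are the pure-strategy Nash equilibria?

(Top, Right) and (Bottom, Left)

(Top, Left): the row player prefers Bottom (0 > -2) — not an equilibrium.
(Top, Right): the row player gets 0 ≥ -2 from Bottom, and the column player gets 1 ≥ 1 from Left — Nash equilibrium.
(Bottom, Left): the row player gets 0 ≥ -2 from Top, and the column player gets 3 ≥ -3 from Right — Nash equilibrium.
(Bottom, Right): the row player prefers Top (0 > -2); the column player prefers Left (3 > -3) — not an equilibrium.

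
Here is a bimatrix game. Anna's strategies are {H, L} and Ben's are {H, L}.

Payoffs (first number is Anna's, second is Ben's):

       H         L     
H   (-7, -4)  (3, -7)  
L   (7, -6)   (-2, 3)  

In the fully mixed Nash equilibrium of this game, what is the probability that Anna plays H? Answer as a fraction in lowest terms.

3/4

Let x be the probability that Anna plays H. In a completely mixed equilibrium, Ben must be indifferent between H and L.
Ben's expected payoff from H is −4x − 6(1−x); from L it is −7x + 3(1−x).
Setting these equal: 2x − 6 = −10x + 3, so x = 3/4.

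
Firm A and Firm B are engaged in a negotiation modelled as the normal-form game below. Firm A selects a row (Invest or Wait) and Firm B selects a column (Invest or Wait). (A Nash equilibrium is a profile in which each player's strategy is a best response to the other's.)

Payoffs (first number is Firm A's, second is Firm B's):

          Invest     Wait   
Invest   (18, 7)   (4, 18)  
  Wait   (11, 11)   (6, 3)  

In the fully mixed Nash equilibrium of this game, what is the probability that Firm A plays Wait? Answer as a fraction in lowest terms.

11/19

Let p be the probability that Firm A plays Invest. In a completely mixed equilibrium, Firm B must be indifferent between Invest and Wait.
Firm B's expected payoff from Invest is 7p + 11(1−p); from Wait it is 18p + 3(1−p).
Setting these equal: −4p + 11 = 15p + 3, so p = 8/19.
Therefore Firm A plays Wait with probability 1 − 8/19 = 11/19.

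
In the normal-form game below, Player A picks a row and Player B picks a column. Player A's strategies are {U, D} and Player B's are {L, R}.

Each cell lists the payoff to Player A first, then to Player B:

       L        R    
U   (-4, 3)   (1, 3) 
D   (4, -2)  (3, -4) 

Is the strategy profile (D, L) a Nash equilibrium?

At (D, L), Player A earns 4; switching to U would give -4, so Player A has no profitable deviation.
Player B earns -2; switching to R would give -4, so Player B has no profitable deviation.
Neither player can gain by a unilateral deviation, so this profile is a Nash equilibrium.

Yes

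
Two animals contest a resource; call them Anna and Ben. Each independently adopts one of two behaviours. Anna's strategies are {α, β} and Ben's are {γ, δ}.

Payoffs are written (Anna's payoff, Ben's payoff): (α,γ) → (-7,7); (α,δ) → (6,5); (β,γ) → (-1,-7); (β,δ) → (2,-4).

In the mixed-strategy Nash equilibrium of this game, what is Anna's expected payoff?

First find q, the probability Ben plays γ, from Anna's indifference between α and β: −7q + 6(1−q) = −q + 2(1−q), giving q = 2/5.
Since Anna is indifferent in equilibrium, Anna's expected payoff equals the payoff from either row against (2/5, 3/5). Using α: −7(2/5) + 6(3/5) = 4/5.

4/5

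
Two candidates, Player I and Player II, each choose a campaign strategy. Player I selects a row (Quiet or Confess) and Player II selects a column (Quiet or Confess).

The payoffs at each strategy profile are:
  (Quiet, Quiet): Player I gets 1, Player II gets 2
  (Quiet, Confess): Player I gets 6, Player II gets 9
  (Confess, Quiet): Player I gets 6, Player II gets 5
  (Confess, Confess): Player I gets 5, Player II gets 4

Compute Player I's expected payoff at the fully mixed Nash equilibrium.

31/6

First find q, the probability Player II plays Quiet, from Player I's indifference between Quiet and Confess: q + 6(1−q) = 6q + 5(1−q), giving q = 1/6.
Since Player I is indifferent in equilibrium, Player I's expected payoff equals the payoff from either row against (1/6, 5/6). Using Quiet: (1/6) + 6(5/6) = 31/6.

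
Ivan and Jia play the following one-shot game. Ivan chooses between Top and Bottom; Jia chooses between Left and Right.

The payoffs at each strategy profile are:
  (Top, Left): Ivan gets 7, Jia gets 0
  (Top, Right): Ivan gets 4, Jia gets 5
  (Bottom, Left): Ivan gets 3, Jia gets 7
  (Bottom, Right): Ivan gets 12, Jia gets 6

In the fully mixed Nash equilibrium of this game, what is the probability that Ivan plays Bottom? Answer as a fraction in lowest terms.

5/6

Let p be the probability that Ivan plays Top. In a completely mixed equilibrium, Jia must be indifferent between Left and Right.
Jia's expected payoff from Left is 7(1−p); from Right it is 5p + 6(1−p).
Setting these equal: −7p + 7 = −p + 6, so p = 1/6.
Therefore Ivan plays Bottom with probability 1 − 1/6 = 5/6.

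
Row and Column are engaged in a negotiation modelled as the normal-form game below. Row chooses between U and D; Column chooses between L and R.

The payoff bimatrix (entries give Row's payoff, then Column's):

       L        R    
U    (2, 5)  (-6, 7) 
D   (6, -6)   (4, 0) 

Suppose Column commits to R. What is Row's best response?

Against R, Row earns -6 from U and 4 from D.
So D is the best response.

D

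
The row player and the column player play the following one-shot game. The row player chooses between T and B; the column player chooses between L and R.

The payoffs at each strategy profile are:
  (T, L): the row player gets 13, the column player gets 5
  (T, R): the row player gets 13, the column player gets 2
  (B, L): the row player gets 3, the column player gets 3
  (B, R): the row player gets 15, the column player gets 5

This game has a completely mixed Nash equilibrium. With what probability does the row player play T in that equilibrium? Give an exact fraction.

Let x be the probability that the row player plays T. In a completely mixed equilibrium, the column player must be indifferent between L and R.
The column player's expected payoff from L is 5x + 3(1−x); from R it is 2x + 5(1−x).
Setting these equal: 2x + 3 = −3x + 5, so x = 2/5.

2/5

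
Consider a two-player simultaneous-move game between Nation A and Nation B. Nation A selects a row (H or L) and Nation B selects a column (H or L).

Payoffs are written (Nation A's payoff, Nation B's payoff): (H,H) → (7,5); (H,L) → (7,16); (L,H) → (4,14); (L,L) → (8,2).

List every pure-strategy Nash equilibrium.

(H, H): Nation B prefers L (16 > 5) — not an equilibrium.
(H, L): Nation A prefers L (8 > 7) — not an equilibrium.
(L, H): Nation A prefers H (7 > 4) — not an equilibrium.
(L, L): Nation B prefers H (14 > 2) — not an equilibrium.

none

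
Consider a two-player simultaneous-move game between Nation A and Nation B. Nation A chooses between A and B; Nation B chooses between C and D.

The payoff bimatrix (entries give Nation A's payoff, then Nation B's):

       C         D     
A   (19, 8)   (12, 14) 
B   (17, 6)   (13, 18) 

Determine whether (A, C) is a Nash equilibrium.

At (A, C), Nation A earns 19; switching to B would give 17, so Nation A has no profitable deviation.
Nation B earns 8; switching to D would give 14, so Nation B would deviate.
Since at least one player can profitably deviate, this is not a Nash equilibrium.

No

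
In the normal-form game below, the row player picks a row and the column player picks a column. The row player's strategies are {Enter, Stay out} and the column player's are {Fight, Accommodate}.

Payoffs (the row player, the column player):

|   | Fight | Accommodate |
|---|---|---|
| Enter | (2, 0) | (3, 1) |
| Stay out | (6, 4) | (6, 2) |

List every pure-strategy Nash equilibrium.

(Stay out, Fight)

(Enter, Fight): the row player prefers Stay out (6 > 2); the column player prefers Accommodate (1 > 0) — not an equilibrium.
(Enter, Accommodate): the row player prefers Stay out (6 > 3) — not an equilibrium.
(Stay out, Fight): the row player gets 6 ≥ 2 from Enter, and the column player gets 4 ≥ 2 from Accommodate — Nash equilibrium.
(Stay out, Accommodate): the column player prefers Fight (4 > 2) — not an equilibrium.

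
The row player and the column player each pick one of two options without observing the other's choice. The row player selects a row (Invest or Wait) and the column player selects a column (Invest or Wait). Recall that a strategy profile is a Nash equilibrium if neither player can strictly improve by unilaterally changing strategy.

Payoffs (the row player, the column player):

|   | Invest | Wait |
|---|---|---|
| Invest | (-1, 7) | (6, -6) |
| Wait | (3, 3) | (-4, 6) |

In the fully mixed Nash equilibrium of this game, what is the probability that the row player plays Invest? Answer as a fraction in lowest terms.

3/16

Let p be the probability that the row player plays Invest. In a completely mixed equilibrium, the column player must be indifferent between Invest and Wait.
The column player's expected payoff from Invest is 7p + 3(1−p); from Wait it is −6p + 6(1−p).
Setting these equal: 4p + 3 = −12p + 6, so p = 3/16.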